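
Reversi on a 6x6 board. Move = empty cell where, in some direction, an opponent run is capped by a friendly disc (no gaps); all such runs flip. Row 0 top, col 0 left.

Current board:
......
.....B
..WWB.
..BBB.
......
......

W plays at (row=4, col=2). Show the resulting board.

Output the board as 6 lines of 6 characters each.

Place W at (4,2); scan 8 dirs for brackets.
Dir NW: first cell '.' (not opp) -> no flip
Dir N: opp run (3,2) capped by W -> flip
Dir NE: opp run (3,3) (2,4) (1,5), next=edge -> no flip
Dir W: first cell '.' (not opp) -> no flip
Dir E: first cell '.' (not opp) -> no flip
Dir SW: first cell '.' (not opp) -> no flip
Dir S: first cell '.' (not opp) -> no flip
Dir SE: first cell '.' (not opp) -> no flip
All flips: (3,2)

Answer: ......
.....B
..WWB.
..WBB.
..W...
......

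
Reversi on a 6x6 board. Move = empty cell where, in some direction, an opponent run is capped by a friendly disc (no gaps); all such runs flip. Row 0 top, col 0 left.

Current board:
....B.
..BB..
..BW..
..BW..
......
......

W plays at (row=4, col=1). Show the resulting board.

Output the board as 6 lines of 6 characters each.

Answer: ....B.
..BB..
..BW..
..WW..
.W....
......

Derivation:
Place W at (4,1); scan 8 dirs for brackets.
Dir NW: first cell '.' (not opp) -> no flip
Dir N: first cell '.' (not opp) -> no flip
Dir NE: opp run (3,2) capped by W -> flip
Dir W: first cell '.' (not opp) -> no flip
Dir E: first cell '.' (not opp) -> no flip
Dir SW: first cell '.' (not opp) -> no flip
Dir S: first cell '.' (not opp) -> no flip
Dir SE: first cell '.' (not opp) -> no flip
All flips: (3,2)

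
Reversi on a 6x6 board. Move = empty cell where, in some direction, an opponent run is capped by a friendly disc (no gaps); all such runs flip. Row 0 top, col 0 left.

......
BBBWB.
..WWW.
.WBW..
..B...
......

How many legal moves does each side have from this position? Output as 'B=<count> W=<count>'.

-- B to move --
(0,2): no bracket -> illegal
(0,3): no bracket -> illegal
(0,4): no bracket -> illegal
(1,5): flips 2 -> legal
(2,0): flips 1 -> legal
(2,1): no bracket -> illegal
(2,5): no bracket -> illegal
(3,0): flips 1 -> legal
(3,4): flips 3 -> legal
(3,5): no bracket -> illegal
(4,0): no bracket -> illegal
(4,1): no bracket -> illegal
(4,3): no bracket -> illegal
(4,4): flips 2 -> legal
B mobility = 5
-- W to move --
(0,0): flips 1 -> legal
(0,1): flips 1 -> legal
(0,2): flips 1 -> legal
(0,3): no bracket -> illegal
(0,4): flips 1 -> legal
(0,5): flips 1 -> legal
(1,5): flips 1 -> legal
(2,0): no bracket -> illegal
(2,1): no bracket -> illegal
(2,5): no bracket -> illegal
(4,1): flips 1 -> legal
(4,3): no bracket -> illegal
(5,1): flips 1 -> legal
(5,2): flips 2 -> legal
(5,3): flips 1 -> legal
W mobility = 10

Answer: B=5 W=10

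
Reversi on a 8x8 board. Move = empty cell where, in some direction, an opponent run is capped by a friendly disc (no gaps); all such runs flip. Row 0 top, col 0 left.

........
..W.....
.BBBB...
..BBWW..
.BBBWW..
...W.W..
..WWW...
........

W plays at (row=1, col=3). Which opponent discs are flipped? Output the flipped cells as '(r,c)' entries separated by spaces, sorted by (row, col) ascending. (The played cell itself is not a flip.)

Answer: (2,3) (2,4) (3,3) (4,3)

Derivation:
Dir NW: first cell '.' (not opp) -> no flip
Dir N: first cell '.' (not opp) -> no flip
Dir NE: first cell '.' (not opp) -> no flip
Dir W: first cell 'W' (not opp) -> no flip
Dir E: first cell '.' (not opp) -> no flip
Dir SW: opp run (2,2), next='.' -> no flip
Dir S: opp run (2,3) (3,3) (4,3) capped by W -> flip
Dir SE: opp run (2,4) capped by W -> flip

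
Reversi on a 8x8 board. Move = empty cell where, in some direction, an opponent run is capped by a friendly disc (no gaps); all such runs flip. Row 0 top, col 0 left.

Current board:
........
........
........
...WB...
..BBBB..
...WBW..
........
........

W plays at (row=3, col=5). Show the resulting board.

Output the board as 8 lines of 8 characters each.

Answer: ........
........
........
...WWW..
..BBWW..
...WBW..
........
........

Derivation:
Place W at (3,5); scan 8 dirs for brackets.
Dir NW: first cell '.' (not opp) -> no flip
Dir N: first cell '.' (not opp) -> no flip
Dir NE: first cell '.' (not opp) -> no flip
Dir W: opp run (3,4) capped by W -> flip
Dir E: first cell '.' (not opp) -> no flip
Dir SW: opp run (4,4) capped by W -> flip
Dir S: opp run (4,5) capped by W -> flip
Dir SE: first cell '.' (not opp) -> no flip
All flips: (3,4) (4,4) (4,5)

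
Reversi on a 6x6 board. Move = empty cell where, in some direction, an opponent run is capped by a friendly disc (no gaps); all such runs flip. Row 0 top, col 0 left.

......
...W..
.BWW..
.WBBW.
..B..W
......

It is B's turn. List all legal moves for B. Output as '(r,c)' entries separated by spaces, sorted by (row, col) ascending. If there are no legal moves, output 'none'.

Answer: (0,3) (1,1) (1,2) (1,4) (2,0) (2,4) (3,0) (3,5) (4,1)

Derivation:
(0,2): no bracket -> illegal
(0,3): flips 2 -> legal
(0,4): no bracket -> illegal
(1,1): flips 1 -> legal
(1,2): flips 1 -> legal
(1,4): flips 1 -> legal
(2,0): flips 1 -> legal
(2,4): flips 2 -> legal
(2,5): no bracket -> illegal
(3,0): flips 1 -> legal
(3,5): flips 1 -> legal
(4,0): no bracket -> illegal
(4,1): flips 1 -> legal
(4,3): no bracket -> illegal
(4,4): no bracket -> illegal
(5,4): no bracket -> illegal
(5,5): no bracket -> illegal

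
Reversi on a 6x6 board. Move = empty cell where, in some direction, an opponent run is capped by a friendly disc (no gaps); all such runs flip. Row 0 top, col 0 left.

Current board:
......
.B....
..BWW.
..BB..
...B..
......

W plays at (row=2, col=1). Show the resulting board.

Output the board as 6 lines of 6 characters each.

Place W at (2,1); scan 8 dirs for brackets.
Dir NW: first cell '.' (not opp) -> no flip
Dir N: opp run (1,1), next='.' -> no flip
Dir NE: first cell '.' (not opp) -> no flip
Dir W: first cell '.' (not opp) -> no flip
Dir E: opp run (2,2) capped by W -> flip
Dir SW: first cell '.' (not opp) -> no flip
Dir S: first cell '.' (not opp) -> no flip
Dir SE: opp run (3,2) (4,3), next='.' -> no flip
All flips: (2,2)

Answer: ......
.B....
.WWWW.
..BB..
...B..
......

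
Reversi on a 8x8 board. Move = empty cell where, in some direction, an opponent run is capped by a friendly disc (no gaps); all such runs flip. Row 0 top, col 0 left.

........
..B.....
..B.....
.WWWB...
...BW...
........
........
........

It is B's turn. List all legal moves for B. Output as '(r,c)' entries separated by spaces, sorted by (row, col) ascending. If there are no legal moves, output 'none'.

(2,0): no bracket -> illegal
(2,1): flips 1 -> legal
(2,3): flips 1 -> legal
(2,4): no bracket -> illegal
(3,0): flips 3 -> legal
(3,5): no bracket -> illegal
(4,0): flips 1 -> legal
(4,1): no bracket -> illegal
(4,2): flips 1 -> legal
(4,5): flips 1 -> legal
(5,3): no bracket -> illegal
(5,4): flips 1 -> legal
(5,5): flips 2 -> legal

Answer: (2,1) (2,3) (3,0) (4,0) (4,2) (4,5) (5,4) (5,5)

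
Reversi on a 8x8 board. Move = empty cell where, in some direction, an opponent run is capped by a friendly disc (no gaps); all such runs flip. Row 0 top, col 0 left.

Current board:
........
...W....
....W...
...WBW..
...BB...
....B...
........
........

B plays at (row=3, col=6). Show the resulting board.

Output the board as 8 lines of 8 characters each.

Place B at (3,6); scan 8 dirs for brackets.
Dir NW: first cell '.' (not opp) -> no flip
Dir N: first cell '.' (not opp) -> no flip
Dir NE: first cell '.' (not opp) -> no flip
Dir W: opp run (3,5) capped by B -> flip
Dir E: first cell '.' (not opp) -> no flip
Dir SW: first cell '.' (not opp) -> no flip
Dir S: first cell '.' (not opp) -> no flip
Dir SE: first cell '.' (not opp) -> no flip
All flips: (3,5)

Answer: ........
...W....
....W...
...WBBB.
...BB...
....B...
........
........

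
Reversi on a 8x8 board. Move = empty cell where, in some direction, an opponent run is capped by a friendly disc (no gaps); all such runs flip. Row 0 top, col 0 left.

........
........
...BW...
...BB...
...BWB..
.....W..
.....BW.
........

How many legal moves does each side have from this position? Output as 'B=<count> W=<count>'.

Answer: B=6 W=6

Derivation:
-- B to move --
(1,3): no bracket -> illegal
(1,4): flips 1 -> legal
(1,5): flips 1 -> legal
(2,5): flips 1 -> legal
(3,5): no bracket -> illegal
(4,6): no bracket -> illegal
(5,3): no bracket -> illegal
(5,4): flips 1 -> legal
(5,6): no bracket -> illegal
(5,7): no bracket -> illegal
(6,4): no bracket -> illegal
(6,7): flips 1 -> legal
(7,5): no bracket -> illegal
(7,6): no bracket -> illegal
(7,7): flips 3 -> legal
B mobility = 6
-- W to move --
(1,2): no bracket -> illegal
(1,3): no bracket -> illegal
(1,4): no bracket -> illegal
(2,2): flips 2 -> legal
(2,5): no bracket -> illegal
(3,2): no bracket -> illegal
(3,5): flips 1 -> legal
(3,6): no bracket -> illegal
(4,2): flips 2 -> legal
(4,6): flips 1 -> legal
(5,2): no bracket -> illegal
(5,3): no bracket -> illegal
(5,4): no bracket -> illegal
(5,6): no bracket -> illegal
(6,4): flips 1 -> legal
(7,4): no bracket -> illegal
(7,5): flips 1 -> legal
(7,6): no bracket -> illegal
W mobility = 6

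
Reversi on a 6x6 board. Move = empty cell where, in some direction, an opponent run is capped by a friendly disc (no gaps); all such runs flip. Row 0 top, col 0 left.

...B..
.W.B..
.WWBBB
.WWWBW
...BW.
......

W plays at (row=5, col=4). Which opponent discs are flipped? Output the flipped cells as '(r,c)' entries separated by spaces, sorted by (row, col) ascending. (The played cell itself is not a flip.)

Answer: (4,3)

Derivation:
Dir NW: opp run (4,3) capped by W -> flip
Dir N: first cell 'W' (not opp) -> no flip
Dir NE: first cell '.' (not opp) -> no flip
Dir W: first cell '.' (not opp) -> no flip
Dir E: first cell '.' (not opp) -> no flip
Dir SW: edge -> no flip
Dir S: edge -> no flip
Dir SE: edge -> no flip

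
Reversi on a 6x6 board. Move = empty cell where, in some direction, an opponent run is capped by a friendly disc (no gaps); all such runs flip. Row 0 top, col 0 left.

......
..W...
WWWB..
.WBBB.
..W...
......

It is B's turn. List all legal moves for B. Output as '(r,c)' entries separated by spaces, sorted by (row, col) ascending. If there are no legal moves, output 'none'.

Answer: (0,1) (0,2) (1,0) (1,1) (3,0) (5,1) (5,2)

Derivation:
(0,1): flips 1 -> legal
(0,2): flips 2 -> legal
(0,3): no bracket -> illegal
(1,0): flips 1 -> legal
(1,1): flips 1 -> legal
(1,3): no bracket -> illegal
(3,0): flips 1 -> legal
(4,0): no bracket -> illegal
(4,1): no bracket -> illegal
(4,3): no bracket -> illegal
(5,1): flips 1 -> legal
(5,2): flips 1 -> legal
(5,3): no bracket -> illegal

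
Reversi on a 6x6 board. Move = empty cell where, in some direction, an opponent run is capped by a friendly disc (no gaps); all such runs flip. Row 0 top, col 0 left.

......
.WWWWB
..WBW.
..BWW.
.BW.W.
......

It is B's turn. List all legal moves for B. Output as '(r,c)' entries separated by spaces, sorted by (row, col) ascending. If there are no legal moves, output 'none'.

(0,0): no bracket -> illegal
(0,1): flips 1 -> legal
(0,2): flips 2 -> legal
(0,3): flips 1 -> legal
(0,4): no bracket -> illegal
(0,5): flips 1 -> legal
(1,0): flips 4 -> legal
(2,0): no bracket -> illegal
(2,1): flips 1 -> legal
(2,5): flips 1 -> legal
(3,1): no bracket -> illegal
(3,5): flips 2 -> legal
(4,3): flips 2 -> legal
(4,5): flips 1 -> legal
(5,1): flips 3 -> legal
(5,2): flips 1 -> legal
(5,3): no bracket -> illegal
(5,4): no bracket -> illegal
(5,5): no bracket -> illegal

Answer: (0,1) (0,2) (0,3) (0,5) (1,0) (2,1) (2,5) (3,5) (4,3) (4,5) (5,1) (5,2)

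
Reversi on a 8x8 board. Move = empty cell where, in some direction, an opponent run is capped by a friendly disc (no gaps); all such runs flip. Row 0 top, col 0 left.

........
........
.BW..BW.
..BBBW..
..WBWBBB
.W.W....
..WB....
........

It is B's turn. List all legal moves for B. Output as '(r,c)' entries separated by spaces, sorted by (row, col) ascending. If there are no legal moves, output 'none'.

Answer: (1,1) (1,2) (2,3) (2,4) (2,7) (3,6) (4,1) (5,2) (5,4) (5,5) (6,0) (6,1)

Derivation:
(1,1): flips 1 -> legal
(1,2): flips 1 -> legal
(1,3): no bracket -> illegal
(1,5): no bracket -> illegal
(1,6): no bracket -> illegal
(1,7): no bracket -> illegal
(2,3): flips 1 -> legal
(2,4): flips 1 -> legal
(2,7): flips 1 -> legal
(3,1): no bracket -> illegal
(3,6): flips 1 -> legal
(3,7): no bracket -> illegal
(4,0): no bracket -> illegal
(4,1): flips 1 -> legal
(5,0): no bracket -> illegal
(5,2): flips 1 -> legal
(5,4): flips 1 -> legal
(5,5): flips 1 -> legal
(6,0): flips 2 -> legal
(6,1): flips 1 -> legal
(6,4): no bracket -> illegal
(7,1): no bracket -> illegal
(7,2): no bracket -> illegal
(7,3): no bracket -> illegal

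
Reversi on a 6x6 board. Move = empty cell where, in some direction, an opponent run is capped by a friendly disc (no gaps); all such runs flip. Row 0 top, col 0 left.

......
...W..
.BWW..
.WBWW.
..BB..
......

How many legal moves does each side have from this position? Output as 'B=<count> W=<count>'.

Answer: B=9 W=6

Derivation:
-- B to move --
(0,2): no bracket -> illegal
(0,3): flips 3 -> legal
(0,4): no bracket -> illegal
(1,1): no bracket -> illegal
(1,2): flips 1 -> legal
(1,4): flips 1 -> legal
(2,0): flips 1 -> legal
(2,4): flips 3 -> legal
(2,5): flips 1 -> legal
(3,0): flips 1 -> legal
(3,5): flips 2 -> legal
(4,0): no bracket -> illegal
(4,1): flips 1 -> legal
(4,4): no bracket -> illegal
(4,5): no bracket -> illegal
B mobility = 9
-- W to move --
(1,0): no bracket -> illegal
(1,1): flips 1 -> legal
(1,2): no bracket -> illegal
(2,0): flips 1 -> legal
(3,0): no bracket -> illegal
(4,1): flips 1 -> legal
(4,4): no bracket -> illegal
(5,1): flips 1 -> legal
(5,2): flips 3 -> legal
(5,3): flips 2 -> legal
(5,4): no bracket -> illegal
W mobility = 6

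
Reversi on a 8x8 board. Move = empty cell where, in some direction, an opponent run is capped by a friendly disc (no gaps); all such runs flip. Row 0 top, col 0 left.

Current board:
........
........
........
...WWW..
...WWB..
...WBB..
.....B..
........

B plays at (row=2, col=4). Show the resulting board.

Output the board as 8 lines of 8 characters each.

Answer: ........
........
....B...
...WBW..
...WBB..
...WBB..
.....B..
........

Derivation:
Place B at (2,4); scan 8 dirs for brackets.
Dir NW: first cell '.' (not opp) -> no flip
Dir N: first cell '.' (not opp) -> no flip
Dir NE: first cell '.' (not opp) -> no flip
Dir W: first cell '.' (not opp) -> no flip
Dir E: first cell '.' (not opp) -> no flip
Dir SW: opp run (3,3), next='.' -> no flip
Dir S: opp run (3,4) (4,4) capped by B -> flip
Dir SE: opp run (3,5), next='.' -> no flip
All flips: (3,4) (4,4)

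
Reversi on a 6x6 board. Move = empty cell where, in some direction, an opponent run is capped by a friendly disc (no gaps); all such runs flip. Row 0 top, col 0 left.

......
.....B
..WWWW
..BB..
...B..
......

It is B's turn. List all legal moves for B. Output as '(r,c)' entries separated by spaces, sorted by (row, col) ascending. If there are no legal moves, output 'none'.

Answer: (1,1) (1,2) (1,3) (1,4) (3,5)

Derivation:
(1,1): flips 1 -> legal
(1,2): flips 1 -> legal
(1,3): flips 1 -> legal
(1,4): flips 1 -> legal
(2,1): no bracket -> illegal
(3,1): no bracket -> illegal
(3,4): no bracket -> illegal
(3,5): flips 1 -> legal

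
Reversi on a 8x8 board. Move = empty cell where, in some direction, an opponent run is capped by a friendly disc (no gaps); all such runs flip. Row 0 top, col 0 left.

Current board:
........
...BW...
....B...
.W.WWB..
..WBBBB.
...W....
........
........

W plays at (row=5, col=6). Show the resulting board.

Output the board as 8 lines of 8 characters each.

Place W at (5,6); scan 8 dirs for brackets.
Dir NW: opp run (4,5) capped by W -> flip
Dir N: opp run (4,6), next='.' -> no flip
Dir NE: first cell '.' (not opp) -> no flip
Dir W: first cell '.' (not opp) -> no flip
Dir E: first cell '.' (not opp) -> no flip
Dir SW: first cell '.' (not opp) -> no flip
Dir S: first cell '.' (not opp) -> no flip
Dir SE: first cell '.' (not opp) -> no flip
All flips: (4,5)

Answer: ........
...BW...
....B...
.W.WWB..
..WBBWB.
...W..W.
........
........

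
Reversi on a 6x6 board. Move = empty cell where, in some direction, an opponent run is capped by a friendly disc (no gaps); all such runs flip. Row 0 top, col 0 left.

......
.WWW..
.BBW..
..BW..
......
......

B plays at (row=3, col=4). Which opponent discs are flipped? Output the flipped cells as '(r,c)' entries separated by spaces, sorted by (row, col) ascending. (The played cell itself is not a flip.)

Answer: (3,3)

Derivation:
Dir NW: opp run (2,3) (1,2), next='.' -> no flip
Dir N: first cell '.' (not opp) -> no flip
Dir NE: first cell '.' (not opp) -> no flip
Dir W: opp run (3,3) capped by B -> flip
Dir E: first cell '.' (not opp) -> no flip
Dir SW: first cell '.' (not opp) -> no flip
Dir S: first cell '.' (not opp) -> no flip
Dir SE: first cell '.' (not opp) -> no flip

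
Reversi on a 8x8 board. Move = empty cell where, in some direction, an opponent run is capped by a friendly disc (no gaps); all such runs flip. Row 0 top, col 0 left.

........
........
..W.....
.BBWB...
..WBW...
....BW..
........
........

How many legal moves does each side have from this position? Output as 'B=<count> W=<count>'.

Answer: B=8 W=7

Derivation:
-- B to move --
(1,1): no bracket -> illegal
(1,2): flips 1 -> legal
(1,3): flips 1 -> legal
(2,1): no bracket -> illegal
(2,3): flips 1 -> legal
(2,4): no bracket -> illegal
(3,5): no bracket -> illegal
(4,1): flips 1 -> legal
(4,5): flips 1 -> legal
(4,6): no bracket -> illegal
(5,1): no bracket -> illegal
(5,2): flips 1 -> legal
(5,3): flips 1 -> legal
(5,6): flips 1 -> legal
(6,4): no bracket -> illegal
(6,5): no bracket -> illegal
(6,6): no bracket -> illegal
B mobility = 8
-- W to move --
(2,0): flips 1 -> legal
(2,1): no bracket -> illegal
(2,3): no bracket -> illegal
(2,4): flips 1 -> legal
(2,5): no bracket -> illegal
(3,0): flips 2 -> legal
(3,5): flips 1 -> legal
(4,0): flips 1 -> legal
(4,1): no bracket -> illegal
(4,5): no bracket -> illegal
(5,2): no bracket -> illegal
(5,3): flips 2 -> legal
(6,3): no bracket -> illegal
(6,4): flips 1 -> legal
(6,5): no bracket -> illegal
W mobility = 7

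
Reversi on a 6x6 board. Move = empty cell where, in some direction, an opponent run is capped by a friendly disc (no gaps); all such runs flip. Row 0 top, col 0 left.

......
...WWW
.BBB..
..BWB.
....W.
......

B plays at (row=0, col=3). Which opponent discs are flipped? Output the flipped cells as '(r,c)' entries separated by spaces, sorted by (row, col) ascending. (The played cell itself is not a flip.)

Answer: (1,3)

Derivation:
Dir NW: edge -> no flip
Dir N: edge -> no flip
Dir NE: edge -> no flip
Dir W: first cell '.' (not opp) -> no flip
Dir E: first cell '.' (not opp) -> no flip
Dir SW: first cell '.' (not opp) -> no flip
Dir S: opp run (1,3) capped by B -> flip
Dir SE: opp run (1,4), next='.' -> no flip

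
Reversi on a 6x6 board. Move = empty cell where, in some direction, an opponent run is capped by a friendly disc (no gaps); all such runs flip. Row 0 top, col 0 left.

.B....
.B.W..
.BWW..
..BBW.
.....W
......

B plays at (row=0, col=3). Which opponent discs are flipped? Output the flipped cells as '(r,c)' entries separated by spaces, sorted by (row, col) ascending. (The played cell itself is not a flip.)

Answer: (1,3) (2,3)

Derivation:
Dir NW: edge -> no flip
Dir N: edge -> no flip
Dir NE: edge -> no flip
Dir W: first cell '.' (not opp) -> no flip
Dir E: first cell '.' (not opp) -> no flip
Dir SW: first cell '.' (not opp) -> no flip
Dir S: opp run (1,3) (2,3) capped by B -> flip
Dir SE: first cell '.' (not opp) -> no flip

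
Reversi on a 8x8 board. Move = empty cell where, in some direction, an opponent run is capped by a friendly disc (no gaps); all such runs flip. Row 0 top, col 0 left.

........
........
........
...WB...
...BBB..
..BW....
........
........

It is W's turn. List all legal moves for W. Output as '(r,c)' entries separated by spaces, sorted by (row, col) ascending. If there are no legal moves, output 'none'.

(2,3): no bracket -> illegal
(2,4): no bracket -> illegal
(2,5): no bracket -> illegal
(3,2): no bracket -> illegal
(3,5): flips 2 -> legal
(3,6): no bracket -> illegal
(4,1): no bracket -> illegal
(4,2): no bracket -> illegal
(4,6): no bracket -> illegal
(5,1): flips 1 -> legal
(5,4): no bracket -> illegal
(5,5): flips 1 -> legal
(5,6): no bracket -> illegal
(6,1): no bracket -> illegal
(6,2): no bracket -> illegal
(6,3): no bracket -> illegal

Answer: (3,5) (5,1) (5,5)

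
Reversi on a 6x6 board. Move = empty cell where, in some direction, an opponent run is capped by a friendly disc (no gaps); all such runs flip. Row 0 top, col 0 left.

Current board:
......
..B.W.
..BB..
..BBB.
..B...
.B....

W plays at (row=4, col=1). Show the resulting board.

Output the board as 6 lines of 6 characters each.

Answer: ......
..B.W.
..BW..
..WBB.
.WB...
.B....

Derivation:
Place W at (4,1); scan 8 dirs for brackets.
Dir NW: first cell '.' (not opp) -> no flip
Dir N: first cell '.' (not opp) -> no flip
Dir NE: opp run (3,2) (2,3) capped by W -> flip
Dir W: first cell '.' (not opp) -> no flip
Dir E: opp run (4,2), next='.' -> no flip
Dir SW: first cell '.' (not opp) -> no flip
Dir S: opp run (5,1), next=edge -> no flip
Dir SE: first cell '.' (not opp) -> no flip
All flips: (2,3) (3,2)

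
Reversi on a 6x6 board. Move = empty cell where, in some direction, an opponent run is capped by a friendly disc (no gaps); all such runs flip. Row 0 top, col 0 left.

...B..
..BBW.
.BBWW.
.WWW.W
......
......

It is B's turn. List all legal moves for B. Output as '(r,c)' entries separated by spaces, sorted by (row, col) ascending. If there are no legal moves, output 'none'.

(0,4): no bracket -> illegal
(0,5): no bracket -> illegal
(1,5): flips 1 -> legal
(2,0): no bracket -> illegal
(2,5): flips 3 -> legal
(3,0): no bracket -> illegal
(3,4): flips 1 -> legal
(4,0): flips 1 -> legal
(4,1): flips 1 -> legal
(4,2): flips 1 -> legal
(4,3): flips 3 -> legal
(4,4): flips 1 -> legal
(4,5): no bracket -> illegal

Answer: (1,5) (2,5) (3,4) (4,0) (4,1) (4,2) (4,3) (4,4)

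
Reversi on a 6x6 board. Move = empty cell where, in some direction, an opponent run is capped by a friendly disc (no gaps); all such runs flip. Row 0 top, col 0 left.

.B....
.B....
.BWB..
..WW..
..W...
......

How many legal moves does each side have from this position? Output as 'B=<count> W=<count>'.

Answer: B=3 W=6

Derivation:
-- B to move --
(1,2): no bracket -> illegal
(1,3): no bracket -> illegal
(2,4): no bracket -> illegal
(3,1): no bracket -> illegal
(3,4): no bracket -> illegal
(4,1): flips 1 -> legal
(4,3): flips 2 -> legal
(4,4): flips 2 -> legal
(5,1): no bracket -> illegal
(5,2): no bracket -> illegal
(5,3): no bracket -> illegal
B mobility = 3
-- W to move --
(0,0): flips 1 -> legal
(0,2): no bracket -> illegal
(1,0): flips 1 -> legal
(1,2): no bracket -> illegal
(1,3): flips 1 -> legal
(1,4): flips 1 -> legal
(2,0): flips 1 -> legal
(2,4): flips 1 -> legal
(3,0): no bracket -> illegal
(3,1): no bracket -> illegal
(3,4): no bracket -> illegal
W mobility = 6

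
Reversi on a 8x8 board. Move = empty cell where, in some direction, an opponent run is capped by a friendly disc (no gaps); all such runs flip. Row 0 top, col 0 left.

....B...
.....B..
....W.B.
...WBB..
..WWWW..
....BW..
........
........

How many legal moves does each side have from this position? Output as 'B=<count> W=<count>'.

-- B to move --
(1,3): flips 1 -> legal
(1,4): flips 1 -> legal
(2,2): no bracket -> illegal
(2,3): no bracket -> illegal
(2,5): no bracket -> illegal
(3,1): no bracket -> illegal
(3,2): flips 2 -> legal
(3,6): flips 1 -> legal
(4,1): no bracket -> illegal
(4,6): no bracket -> illegal
(5,1): flips 3 -> legal
(5,2): flips 1 -> legal
(5,3): flips 1 -> legal
(5,6): flips 2 -> legal
(6,4): no bracket -> illegal
(6,5): flips 2 -> legal
(6,6): no bracket -> illegal
B mobility = 9
-- W to move --
(0,3): no bracket -> illegal
(0,5): no bracket -> illegal
(0,6): flips 1 -> legal
(1,3): no bracket -> illegal
(1,4): no bracket -> illegal
(1,6): no bracket -> illegal
(1,7): flips 2 -> legal
(2,3): flips 1 -> legal
(2,5): flips 2 -> legal
(2,7): no bracket -> illegal
(3,6): flips 2 -> legal
(3,7): no bracket -> illegal
(4,6): flips 1 -> legal
(5,3): flips 1 -> legal
(6,3): flips 1 -> legal
(6,4): flips 1 -> legal
(6,5): flips 1 -> legal
W mobility = 10

Answer: B=9 W=10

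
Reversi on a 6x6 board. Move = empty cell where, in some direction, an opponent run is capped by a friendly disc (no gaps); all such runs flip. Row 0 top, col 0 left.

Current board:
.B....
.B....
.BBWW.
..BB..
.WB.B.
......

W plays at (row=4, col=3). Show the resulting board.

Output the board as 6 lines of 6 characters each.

Place W at (4,3); scan 8 dirs for brackets.
Dir NW: opp run (3,2) (2,1), next='.' -> no flip
Dir N: opp run (3,3) capped by W -> flip
Dir NE: first cell '.' (not opp) -> no flip
Dir W: opp run (4,2) capped by W -> flip
Dir E: opp run (4,4), next='.' -> no flip
Dir SW: first cell '.' (not opp) -> no flip
Dir S: first cell '.' (not opp) -> no flip
Dir SE: first cell '.' (not opp) -> no flip
All flips: (3,3) (4,2)

Answer: .B....
.B....
.BBWW.
..BW..
.WWWB.
......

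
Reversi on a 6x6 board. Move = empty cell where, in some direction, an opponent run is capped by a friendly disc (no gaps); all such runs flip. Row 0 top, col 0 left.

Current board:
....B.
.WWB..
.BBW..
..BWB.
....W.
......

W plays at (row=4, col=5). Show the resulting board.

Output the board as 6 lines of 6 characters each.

Answer: ....B.
.WWB..
.BBW..
..BWW.
....WW
......

Derivation:
Place W at (4,5); scan 8 dirs for brackets.
Dir NW: opp run (3,4) capped by W -> flip
Dir N: first cell '.' (not opp) -> no flip
Dir NE: edge -> no flip
Dir W: first cell 'W' (not opp) -> no flip
Dir E: edge -> no flip
Dir SW: first cell '.' (not opp) -> no flip
Dir S: first cell '.' (not opp) -> no flip
Dir SE: edge -> no flip
All flips: (3,4)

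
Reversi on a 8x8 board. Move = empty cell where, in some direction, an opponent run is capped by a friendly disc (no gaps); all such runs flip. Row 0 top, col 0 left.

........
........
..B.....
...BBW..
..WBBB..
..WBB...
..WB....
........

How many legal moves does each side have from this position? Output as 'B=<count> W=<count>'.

Answer: B=8 W=7

Derivation:
-- B to move --
(2,4): no bracket -> illegal
(2,5): flips 1 -> legal
(2,6): flips 1 -> legal
(3,1): flips 1 -> legal
(3,2): no bracket -> illegal
(3,6): flips 1 -> legal
(4,1): flips 2 -> legal
(4,6): no bracket -> illegal
(5,1): flips 2 -> legal
(6,1): flips 2 -> legal
(7,1): flips 1 -> legal
(7,2): no bracket -> illegal
(7,3): no bracket -> illegal
B mobility = 8
-- W to move --
(1,1): no bracket -> illegal
(1,2): no bracket -> illegal
(1,3): no bracket -> illegal
(2,1): no bracket -> illegal
(2,3): no bracket -> illegal
(2,4): flips 1 -> legal
(2,5): flips 2 -> legal
(3,1): no bracket -> illegal
(3,2): flips 2 -> legal
(3,6): no bracket -> illegal
(4,6): flips 3 -> legal
(5,5): flips 3 -> legal
(5,6): no bracket -> illegal
(6,4): flips 2 -> legal
(6,5): no bracket -> illegal
(7,2): no bracket -> illegal
(7,3): no bracket -> illegal
(7,4): flips 1 -> legal
W mobility = 7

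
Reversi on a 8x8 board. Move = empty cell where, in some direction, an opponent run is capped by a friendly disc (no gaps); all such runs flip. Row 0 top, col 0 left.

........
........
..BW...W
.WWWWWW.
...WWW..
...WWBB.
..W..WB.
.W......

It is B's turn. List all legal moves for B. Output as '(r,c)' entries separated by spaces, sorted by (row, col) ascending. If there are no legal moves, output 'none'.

Answer: (1,2) (2,4) (2,5) (4,0) (4,2) (5,2) (6,4) (7,4) (7,5)

Derivation:
(1,2): flips 3 -> legal
(1,3): no bracket -> illegal
(1,4): no bracket -> illegal
(1,6): no bracket -> illegal
(1,7): no bracket -> illegal
(2,0): no bracket -> illegal
(2,1): no bracket -> illegal
(2,4): flips 1 -> legal
(2,5): flips 2 -> legal
(2,6): no bracket -> illegal
(3,0): no bracket -> illegal
(3,7): no bracket -> illegal
(4,0): flips 1 -> legal
(4,1): no bracket -> illegal
(4,2): flips 1 -> legal
(4,6): no bracket -> illegal
(4,7): no bracket -> illegal
(5,1): no bracket -> illegal
(5,2): flips 2 -> legal
(6,0): no bracket -> illegal
(6,1): no bracket -> illegal
(6,3): no bracket -> illegal
(6,4): flips 1 -> legal
(7,0): no bracket -> illegal
(7,2): no bracket -> illegal
(7,3): no bracket -> illegal
(7,4): flips 1 -> legal
(7,5): flips 1 -> legal
(7,6): no bracket -> illegal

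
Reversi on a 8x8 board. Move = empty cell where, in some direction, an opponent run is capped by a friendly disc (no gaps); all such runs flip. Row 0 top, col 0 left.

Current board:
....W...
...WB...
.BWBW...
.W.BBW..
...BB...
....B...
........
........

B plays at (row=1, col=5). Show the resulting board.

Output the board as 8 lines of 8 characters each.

Place B at (1,5); scan 8 dirs for brackets.
Dir NW: opp run (0,4), next=edge -> no flip
Dir N: first cell '.' (not opp) -> no flip
Dir NE: first cell '.' (not opp) -> no flip
Dir W: first cell 'B' (not opp) -> no flip
Dir E: first cell '.' (not opp) -> no flip
Dir SW: opp run (2,4) capped by B -> flip
Dir S: first cell '.' (not opp) -> no flip
Dir SE: first cell '.' (not opp) -> no flip
All flips: (2,4)

Answer: ....W...
...WBB..
.BWBB...
.W.BBW..
...BB...
....B...
........
........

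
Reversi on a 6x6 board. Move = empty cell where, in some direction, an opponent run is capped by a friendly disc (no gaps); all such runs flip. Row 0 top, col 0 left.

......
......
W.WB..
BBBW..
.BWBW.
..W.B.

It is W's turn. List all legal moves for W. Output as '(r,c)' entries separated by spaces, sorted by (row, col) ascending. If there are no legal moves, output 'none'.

Answer: (1,3) (2,4) (3,4) (4,0) (5,3)

Derivation:
(1,2): no bracket -> illegal
(1,3): flips 1 -> legal
(1,4): no bracket -> illegal
(2,1): no bracket -> illegal
(2,4): flips 1 -> legal
(3,4): flips 1 -> legal
(4,0): flips 3 -> legal
(4,5): no bracket -> illegal
(5,0): no bracket -> illegal
(5,1): no bracket -> illegal
(5,3): flips 1 -> legal
(5,5): no bracket -> illegal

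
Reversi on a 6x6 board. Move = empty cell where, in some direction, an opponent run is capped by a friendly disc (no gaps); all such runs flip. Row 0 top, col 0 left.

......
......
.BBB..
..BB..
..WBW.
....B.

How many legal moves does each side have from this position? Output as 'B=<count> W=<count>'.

Answer: B=6 W=3

Derivation:
-- B to move --
(3,1): no bracket -> illegal
(3,4): flips 1 -> legal
(3,5): no bracket -> illegal
(4,1): flips 1 -> legal
(4,5): flips 1 -> legal
(5,1): flips 1 -> legal
(5,2): flips 1 -> legal
(5,3): no bracket -> illegal
(5,5): flips 1 -> legal
B mobility = 6
-- W to move --
(1,0): no bracket -> illegal
(1,1): flips 2 -> legal
(1,2): flips 2 -> legal
(1,3): no bracket -> illegal
(1,4): no bracket -> illegal
(2,0): no bracket -> illegal
(2,4): flips 1 -> legal
(3,0): no bracket -> illegal
(3,1): no bracket -> illegal
(3,4): no bracket -> illegal
(4,1): no bracket -> illegal
(4,5): no bracket -> illegal
(5,2): no bracket -> illegal
(5,3): no bracket -> illegal
(5,5): no bracket -> illegal
W mobility = 3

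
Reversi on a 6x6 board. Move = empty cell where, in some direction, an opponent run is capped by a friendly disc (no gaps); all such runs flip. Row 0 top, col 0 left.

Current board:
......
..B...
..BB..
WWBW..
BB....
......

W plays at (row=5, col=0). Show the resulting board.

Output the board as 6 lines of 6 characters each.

Answer: ......
..B...
..BB..
WWBW..
WB....
W.....

Derivation:
Place W at (5,0); scan 8 dirs for brackets.
Dir NW: edge -> no flip
Dir N: opp run (4,0) capped by W -> flip
Dir NE: opp run (4,1) (3,2) (2,3), next='.' -> no flip
Dir W: edge -> no flip
Dir E: first cell '.' (not opp) -> no flip
Dir SW: edge -> no flip
Dir S: edge -> no flip
Dir SE: edge -> no flip
All flips: (4,0)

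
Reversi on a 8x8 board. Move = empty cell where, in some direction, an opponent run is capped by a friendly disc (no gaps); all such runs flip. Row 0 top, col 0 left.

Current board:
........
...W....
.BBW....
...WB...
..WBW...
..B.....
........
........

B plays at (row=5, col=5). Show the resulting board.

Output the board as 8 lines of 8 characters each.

Place B at (5,5); scan 8 dirs for brackets.
Dir NW: opp run (4,4) (3,3) capped by B -> flip
Dir N: first cell '.' (not opp) -> no flip
Dir NE: first cell '.' (not opp) -> no flip
Dir W: first cell '.' (not opp) -> no flip
Dir E: first cell '.' (not opp) -> no flip
Dir SW: first cell '.' (not opp) -> no flip
Dir S: first cell '.' (not opp) -> no flip
Dir SE: first cell '.' (not opp) -> no flip
All flips: (3,3) (4,4)

Answer: ........
...W....
.BBW....
...BB...
..WBB...
..B..B..
........
........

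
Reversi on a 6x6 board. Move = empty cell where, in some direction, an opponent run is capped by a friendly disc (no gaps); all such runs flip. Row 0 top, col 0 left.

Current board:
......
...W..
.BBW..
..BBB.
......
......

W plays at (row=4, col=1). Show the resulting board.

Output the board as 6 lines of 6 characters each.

Place W at (4,1); scan 8 dirs for brackets.
Dir NW: first cell '.' (not opp) -> no flip
Dir N: first cell '.' (not opp) -> no flip
Dir NE: opp run (3,2) capped by W -> flip
Dir W: first cell '.' (not opp) -> no flip
Dir E: first cell '.' (not opp) -> no flip
Dir SW: first cell '.' (not opp) -> no flip
Dir S: first cell '.' (not opp) -> no flip
Dir SE: first cell '.' (not opp) -> no flip
All flips: (3,2)

Answer: ......
...W..
.BBW..
..WBB.
.W....
......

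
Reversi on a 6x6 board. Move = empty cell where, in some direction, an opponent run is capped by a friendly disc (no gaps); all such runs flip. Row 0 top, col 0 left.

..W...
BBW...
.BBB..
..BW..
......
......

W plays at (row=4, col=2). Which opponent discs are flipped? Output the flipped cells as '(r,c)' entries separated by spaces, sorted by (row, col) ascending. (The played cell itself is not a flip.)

Answer: (2,2) (3,2)

Derivation:
Dir NW: first cell '.' (not opp) -> no flip
Dir N: opp run (3,2) (2,2) capped by W -> flip
Dir NE: first cell 'W' (not opp) -> no flip
Dir W: first cell '.' (not opp) -> no flip
Dir E: first cell '.' (not opp) -> no flip
Dir SW: first cell '.' (not opp) -> no flip
Dir S: first cell '.' (not opp) -> no flip
Dir SE: first cell '.' (not opp) -> no flip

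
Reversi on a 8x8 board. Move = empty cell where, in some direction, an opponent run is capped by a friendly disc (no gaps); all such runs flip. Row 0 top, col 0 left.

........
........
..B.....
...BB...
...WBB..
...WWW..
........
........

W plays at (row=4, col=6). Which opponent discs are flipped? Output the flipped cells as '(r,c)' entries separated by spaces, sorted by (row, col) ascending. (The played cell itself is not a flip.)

Dir NW: first cell '.' (not opp) -> no flip
Dir N: first cell '.' (not opp) -> no flip
Dir NE: first cell '.' (not opp) -> no flip
Dir W: opp run (4,5) (4,4) capped by W -> flip
Dir E: first cell '.' (not opp) -> no flip
Dir SW: first cell 'W' (not opp) -> no flip
Dir S: first cell '.' (not opp) -> no flip
Dir SE: first cell '.' (not opp) -> no flip

Answer: (4,4) (4,5)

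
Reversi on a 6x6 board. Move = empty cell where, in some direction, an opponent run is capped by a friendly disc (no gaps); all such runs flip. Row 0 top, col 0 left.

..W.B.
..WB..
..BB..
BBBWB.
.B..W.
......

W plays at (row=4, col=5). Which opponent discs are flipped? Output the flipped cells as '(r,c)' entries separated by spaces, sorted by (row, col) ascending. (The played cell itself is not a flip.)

Dir NW: opp run (3,4) (2,3) capped by W -> flip
Dir N: first cell '.' (not opp) -> no flip
Dir NE: edge -> no flip
Dir W: first cell 'W' (not opp) -> no flip
Dir E: edge -> no flip
Dir SW: first cell '.' (not opp) -> no flip
Dir S: first cell '.' (not opp) -> no flip
Dir SE: edge -> no flip

Answer: (2,3) (3,4)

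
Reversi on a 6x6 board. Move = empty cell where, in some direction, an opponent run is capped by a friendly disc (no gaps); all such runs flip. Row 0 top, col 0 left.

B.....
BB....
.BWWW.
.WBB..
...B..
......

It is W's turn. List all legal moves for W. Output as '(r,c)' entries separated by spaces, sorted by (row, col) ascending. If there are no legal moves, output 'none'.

Answer: (0,1) (2,0) (3,4) (4,1) (4,2) (4,4) (5,3)

Derivation:
(0,1): flips 2 -> legal
(0,2): no bracket -> illegal
(1,2): no bracket -> illegal
(2,0): flips 1 -> legal
(3,0): no bracket -> illegal
(3,4): flips 2 -> legal
(4,1): flips 1 -> legal
(4,2): flips 2 -> legal
(4,4): flips 1 -> legal
(5,2): no bracket -> illegal
(5,3): flips 2 -> legal
(5,4): no bracket -> illegal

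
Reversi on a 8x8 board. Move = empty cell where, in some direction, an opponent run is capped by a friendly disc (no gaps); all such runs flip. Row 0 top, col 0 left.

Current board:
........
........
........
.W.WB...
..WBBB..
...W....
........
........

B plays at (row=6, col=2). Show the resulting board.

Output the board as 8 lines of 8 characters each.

Answer: ........
........
........
.W.WB...
..WBBB..
...B....
..B.....
........

Derivation:
Place B at (6,2); scan 8 dirs for brackets.
Dir NW: first cell '.' (not opp) -> no flip
Dir N: first cell '.' (not opp) -> no flip
Dir NE: opp run (5,3) capped by B -> flip
Dir W: first cell '.' (not opp) -> no flip
Dir E: first cell '.' (not opp) -> no flip
Dir SW: first cell '.' (not opp) -> no flip
Dir S: first cell '.' (not opp) -> no flip
Dir SE: first cell '.' (not opp) -> no flip
All flips: (5,3)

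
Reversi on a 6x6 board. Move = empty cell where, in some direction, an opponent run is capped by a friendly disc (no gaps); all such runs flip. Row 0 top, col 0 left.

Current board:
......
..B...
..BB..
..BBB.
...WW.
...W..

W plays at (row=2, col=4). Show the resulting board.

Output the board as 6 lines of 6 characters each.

Place W at (2,4); scan 8 dirs for brackets.
Dir NW: first cell '.' (not opp) -> no flip
Dir N: first cell '.' (not opp) -> no flip
Dir NE: first cell '.' (not opp) -> no flip
Dir W: opp run (2,3) (2,2), next='.' -> no flip
Dir E: first cell '.' (not opp) -> no flip
Dir SW: opp run (3,3), next='.' -> no flip
Dir S: opp run (3,4) capped by W -> flip
Dir SE: first cell '.' (not opp) -> no flip
All flips: (3,4)

Answer: ......
..B...
..BBW.
..BBW.
...WW.
...W..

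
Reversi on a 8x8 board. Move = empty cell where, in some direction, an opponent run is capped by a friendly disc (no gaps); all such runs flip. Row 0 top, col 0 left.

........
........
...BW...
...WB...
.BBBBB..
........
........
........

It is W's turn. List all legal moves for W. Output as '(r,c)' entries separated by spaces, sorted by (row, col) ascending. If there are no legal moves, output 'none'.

(1,2): no bracket -> illegal
(1,3): flips 1 -> legal
(1,4): no bracket -> illegal
(2,2): flips 1 -> legal
(2,5): no bracket -> illegal
(3,0): no bracket -> illegal
(3,1): no bracket -> illegal
(3,2): no bracket -> illegal
(3,5): flips 1 -> legal
(3,6): no bracket -> illegal
(4,0): no bracket -> illegal
(4,6): no bracket -> illegal
(5,0): no bracket -> illegal
(5,1): flips 1 -> legal
(5,2): no bracket -> illegal
(5,3): flips 1 -> legal
(5,4): flips 2 -> legal
(5,5): flips 1 -> legal
(5,6): no bracket -> illegal

Answer: (1,3) (2,2) (3,5) (5,1) (5,3) (5,4) (5,5)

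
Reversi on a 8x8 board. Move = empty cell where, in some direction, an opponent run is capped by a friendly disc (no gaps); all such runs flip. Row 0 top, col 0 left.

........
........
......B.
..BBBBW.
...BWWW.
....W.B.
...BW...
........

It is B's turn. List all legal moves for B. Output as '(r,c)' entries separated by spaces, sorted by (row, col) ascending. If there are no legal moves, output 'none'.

Answer: (2,7) (3,7) (4,7) (5,3) (5,5) (5,7) (6,5) (7,4)

Derivation:
(2,5): no bracket -> illegal
(2,7): flips 3 -> legal
(3,7): flips 1 -> legal
(4,7): flips 3 -> legal
(5,3): flips 1 -> legal
(5,5): flips 2 -> legal
(5,7): flips 1 -> legal
(6,5): flips 2 -> legal
(7,3): no bracket -> illegal
(7,4): flips 3 -> legal
(7,5): no bracket -> illegal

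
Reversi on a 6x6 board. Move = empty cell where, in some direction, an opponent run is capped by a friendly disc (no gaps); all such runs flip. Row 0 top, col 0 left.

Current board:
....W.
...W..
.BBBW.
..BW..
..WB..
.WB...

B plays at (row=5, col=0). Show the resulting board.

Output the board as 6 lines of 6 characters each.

Answer: ....W.
...W..
.BBBW.
..BW..
..WB..
BBB...

Derivation:
Place B at (5,0); scan 8 dirs for brackets.
Dir NW: edge -> no flip
Dir N: first cell '.' (not opp) -> no flip
Dir NE: first cell '.' (not opp) -> no flip
Dir W: edge -> no flip
Dir E: opp run (5,1) capped by B -> flip
Dir SW: edge -> no flip
Dir S: edge -> no flip
Dir SE: edge -> no flip
All flips: (5,1)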